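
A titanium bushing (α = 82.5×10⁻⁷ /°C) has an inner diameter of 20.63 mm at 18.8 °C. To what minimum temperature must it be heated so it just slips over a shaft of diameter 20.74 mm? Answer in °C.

Required Δd = 20.74 − 20.63 = 0.11 mm
Δd = αd₀ΔT ⇒ ΔT = Δd/(αd₀) = 0.11 / (82.5×10⁻⁷ × 20.63) = 646.31 K
T_min = 18.8 + 646.31 = 665.11 °C

T = 665 °C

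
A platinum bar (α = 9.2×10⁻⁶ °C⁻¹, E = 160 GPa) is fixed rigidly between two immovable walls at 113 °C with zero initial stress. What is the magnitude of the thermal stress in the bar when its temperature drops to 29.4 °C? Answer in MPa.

σ = 123 MPa

Fully constrained: the free strain ε = αΔT is blocked, so σ = Eε = EαΔT.
|ΔT| = 83.6 K
σ = 160×10⁹ × 9.2×10⁻⁶ × 83.6 = 1.23×10⁸ Pa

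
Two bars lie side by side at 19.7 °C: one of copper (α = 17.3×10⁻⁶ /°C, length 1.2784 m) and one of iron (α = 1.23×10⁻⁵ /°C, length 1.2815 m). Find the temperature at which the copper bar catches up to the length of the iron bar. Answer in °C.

T = 507.6 °C

L₁(1 + α₁ΔT) = L₂(1 + α₂ΔT) ⇒ ΔT = (L₂ − L₁)/(α₁L₁ − α₂L₂)
L₂ − L₁ = 1.2815 − 1.2784 = 3.10×10⁻³ m
α₁L₁ − α₂L₂ = 17.3×10⁻⁶×1.2784 − 1.23×10⁻⁵×1.2815 = 6.35387×10⁻⁶ m/K
ΔT = 3.10×10⁻³ / 6.35387×10⁻⁶ = 487.892 K
T = 19.7 + 487.892 = 507.592 °C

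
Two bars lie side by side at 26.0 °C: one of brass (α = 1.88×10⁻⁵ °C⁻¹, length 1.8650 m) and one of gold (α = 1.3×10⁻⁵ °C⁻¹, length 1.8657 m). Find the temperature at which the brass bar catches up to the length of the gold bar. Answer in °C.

L₁(1 + α₁ΔT) = L₂(1 + α₂ΔT) ⇒ ΔT = (L₂ − L₁)/(α₁L₁ − α₂L₂)
L₂ − L₁ = 1.8657 − 1.8650 = 7.00×10⁻⁴ m
α₁L₁ − α₂L₂ = 1.88×10⁻⁵×1.8650 − 1.3×10⁻⁵×1.8657 = 1.08079×10⁻⁵ m/K
ΔT = 7.00×10⁻⁴ / 1.08079×10⁻⁵ = 64.7674 K
T = 26.0 + 64.7674 = 90.7674 °C

T = 90.77 °C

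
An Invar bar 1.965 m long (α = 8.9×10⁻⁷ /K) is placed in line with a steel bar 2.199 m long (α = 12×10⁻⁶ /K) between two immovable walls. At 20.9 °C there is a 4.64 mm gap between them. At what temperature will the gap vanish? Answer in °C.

Gap closes when ΔL₁ + ΔL₂ = 4.64 mm = 4.64×10⁻³ m
(α₁L₁ + α₂L₂)ΔT = g
α₁L₁ + α₂L₂ = 8.9×10⁻⁷×1.965 + 12×10⁻⁶×2.199 = 2.813685×10⁻⁵ m/K
ΔT = 4.64×10⁻³ / 2.813685×10⁻⁵ = 164.91 K
T = 20.9 + 164.91 = 185.81 °C

T = 186 °C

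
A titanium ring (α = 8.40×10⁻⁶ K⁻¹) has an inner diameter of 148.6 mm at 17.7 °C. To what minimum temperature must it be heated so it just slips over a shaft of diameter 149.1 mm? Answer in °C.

T = 418 °C

Required Δd = 149.1 − 148.6 = 0.5 mm
Δd = αd₀ΔT ⇒ ΔT = Δd/(αd₀) = 0.5 / (8.40×10⁻⁶ × 148.6) = 400.56 K
T_min = 17.7 + 400.56 = 418.26 °C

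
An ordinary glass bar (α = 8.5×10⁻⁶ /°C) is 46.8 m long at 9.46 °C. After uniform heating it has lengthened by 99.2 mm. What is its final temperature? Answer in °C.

T = 259 °C

ΔL = αL₀ΔT ⇒ ΔT = ΔL / (αL₀)
ΔT = 99.2×10⁻³ m / (8.5×10⁻⁶ × 46.8 m) = 249.37 K
T = 9.46 + 249.37 = 258.83 °C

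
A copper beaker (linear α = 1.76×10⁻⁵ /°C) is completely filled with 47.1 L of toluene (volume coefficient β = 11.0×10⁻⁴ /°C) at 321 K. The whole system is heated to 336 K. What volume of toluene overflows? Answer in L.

The beaker also expands: β_container ≈ 3α = 5.28×10⁻⁵ /K
Net overflow = V₀(β_liq − 3α_cont)ΔT
β − 3α = 1.10×10⁻³ − 5.28×10⁻⁵ = 1.0472×10⁻³ /K; ΔT = 15 K
ΔV = 47.1 × 1.0472×10⁻³ × 15 = 0.740 L

0.740 L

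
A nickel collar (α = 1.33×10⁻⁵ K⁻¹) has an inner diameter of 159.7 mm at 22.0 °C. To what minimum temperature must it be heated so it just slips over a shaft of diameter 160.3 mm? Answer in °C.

Required Δd = 160.3 − 159.7 = 0.6 mm
Δd = αd₀ΔT ⇒ ΔT = Δd/(αd₀) = 0.6 / (1.33×10⁻⁵ × 159.7) = 282.48 K
T_min = 22.0 + 282.48 = 304.48 °C

T = 304 °C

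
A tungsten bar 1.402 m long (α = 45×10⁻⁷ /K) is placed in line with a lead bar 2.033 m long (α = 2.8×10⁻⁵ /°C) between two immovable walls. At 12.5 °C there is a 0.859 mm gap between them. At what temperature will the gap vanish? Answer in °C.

T = 26.1 °C

α₁L₁ = 6.309×10⁻⁶ m/K, α₂L₂ = 5.6924×10⁻⁵ m/K → total 6.3233×10⁻⁵ m/K
ΔT = g/(α₁L₁+α₂L₂) = 8.59×10⁻⁴ / 6.3233×10⁻⁵ = 13.585 K
T = 12.5 + 13.585 = 26.085 °C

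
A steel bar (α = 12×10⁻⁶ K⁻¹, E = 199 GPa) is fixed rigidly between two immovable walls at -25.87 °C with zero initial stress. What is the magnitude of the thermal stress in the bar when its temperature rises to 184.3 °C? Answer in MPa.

Fully constrained: the free strain ε = αΔT is blocked, so σ = Eε = EαΔT.
|ΔT| = 210.17 K
σ = 199×10⁹ × 12×10⁻⁶ × 210.17 = 5.02×10⁸ Pa

σ = 502 MPa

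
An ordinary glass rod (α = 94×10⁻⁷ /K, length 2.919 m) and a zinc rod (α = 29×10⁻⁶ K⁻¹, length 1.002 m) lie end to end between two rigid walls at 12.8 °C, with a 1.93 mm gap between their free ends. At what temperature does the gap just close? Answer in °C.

α₁L₁ = 2.74386×10⁻⁵ m/K, α₂L₂ = 2.9058×10⁻⁵ m/K → total 5.64966×10⁻⁵ m/K
ΔT = g/(α₁L₁+α₂L₂) = 1.93×10⁻³ / 5.64966×10⁻⁵ = 34.161 K
T = 12.8 + 34.161 = 46.961 °C

T = 47.0 °C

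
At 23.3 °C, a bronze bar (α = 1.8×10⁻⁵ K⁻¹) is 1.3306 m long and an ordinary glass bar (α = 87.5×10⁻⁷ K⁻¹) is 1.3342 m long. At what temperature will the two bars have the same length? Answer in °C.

T = 316.5 °C

L₁(1 + α₁ΔT) = L₂(1 + α₂ΔT) ⇒ ΔT = (L₂ − L₁)/(α₁L₁ − α₂L₂)
L₂ − L₁ = 1.3342 − 1.3306 = 3.60×10⁻³ m
α₁L₁ − α₂L₂ = 1.8×10⁻⁵×1.3306 − 87.5×10⁻⁷×1.3342 = 1.227655×10⁻⁵ m/K
ΔT = 3.60×10⁻³ / 1.227655×10⁻⁵ = 293.242 K
T = 23.3 + 293.242 = 316.542 °C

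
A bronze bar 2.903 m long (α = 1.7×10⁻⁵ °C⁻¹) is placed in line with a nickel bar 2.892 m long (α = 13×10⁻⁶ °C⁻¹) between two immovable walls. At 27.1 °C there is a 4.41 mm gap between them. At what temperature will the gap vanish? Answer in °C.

T = 77.8 °C

Gap closes when ΔL₁ + ΔL₂ = 4.41 mm = 4.41×10⁻³ m
(α₁L₁ + α₂L₂)ΔT = g
α₁L₁ + α₂L₂ = 1.7×10⁻⁵×2.903 + 13×10⁻⁶×2.892 = 8.6947×10⁻⁵ m/K
ΔT = 4.41×10⁻³ / 8.6947×10⁻⁵ = 50.721 K
T = 27.1 + 50.721 = 77.821 °C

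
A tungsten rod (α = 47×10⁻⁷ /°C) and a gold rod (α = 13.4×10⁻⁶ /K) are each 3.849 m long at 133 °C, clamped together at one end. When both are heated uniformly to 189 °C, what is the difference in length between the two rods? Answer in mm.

ΔT = 56 K
tungsten: ΔL = 47×10⁻⁷ × 3.849 m × 56 = 1.0131×10⁻³ m = 1.0131 mm
gold: ΔL = 13.4×10⁻⁶ × 3.849 m × 56 = 2.8883×10⁻³ m = 2.8883 mm
difference = 2.8883 − 1.0131 = 1.8752 mm

1.88 mm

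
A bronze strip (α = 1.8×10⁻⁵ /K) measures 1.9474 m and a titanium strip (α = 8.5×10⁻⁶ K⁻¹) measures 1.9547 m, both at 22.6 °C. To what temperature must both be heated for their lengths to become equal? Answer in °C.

T = 418.5 °C

Equal length when α₁L₁ΔT − α₂L₂ΔT = L₂ − L₁ = 7.30×10⁻³ m
α₁L₁ = 3.50532×10⁻⁵, α₂L₂ = 1.661495×10⁻⁵ → Δ(αL) = 1.843825×10⁻⁵ m/K
ΔT = 7.30×10⁻³ / 1.843825×10⁻⁵ = 395.916 K, so T = 22.6 + 395.916 = 418.516 °C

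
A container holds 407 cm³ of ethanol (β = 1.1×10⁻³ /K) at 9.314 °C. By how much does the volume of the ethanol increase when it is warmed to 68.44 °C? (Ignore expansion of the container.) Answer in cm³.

ΔV = 26.5 cm³

|ΔT| = |68.44 − 9.314| = 59.126 K
ΔV = βV₀ΔT = (1.1×10⁻³)(407)(59.126) = 26.5 cm³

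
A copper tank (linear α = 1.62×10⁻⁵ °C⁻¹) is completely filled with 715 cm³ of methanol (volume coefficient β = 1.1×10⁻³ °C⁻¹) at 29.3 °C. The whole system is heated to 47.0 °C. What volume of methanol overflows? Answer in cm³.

The tank also expands: β_container ≈ 3α = 4.86×10⁻⁵ /K
Net overflow = V₀(β_liq − 3α_cont)ΔT
β − 3α = 1.10×10⁻³ − 4.86×10⁻⁵ = 1.0514×10⁻³ /K; ΔT = 17.7 K
ΔV = 715 × 1.0514×10⁻³ × 17.7 = 13.3 cm³

13.3 cm³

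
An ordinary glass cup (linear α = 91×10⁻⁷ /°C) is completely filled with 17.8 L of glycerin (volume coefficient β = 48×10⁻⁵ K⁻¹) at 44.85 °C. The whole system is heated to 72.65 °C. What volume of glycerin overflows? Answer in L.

The cup also expands: β_container ≈ 3α = 2.73×10⁻⁵ /K
Net overflow = V₀(β_liq − 3α_cont)ΔT
β − 3α = 4.80×10⁻⁴ − 2.73×10⁻⁵ = 4.527×10⁻⁴ /K; ΔT = 27.80 K
ΔV = 17.8 × 4.527×10⁻⁴ × 27.80 = 0.224 L

0.224 L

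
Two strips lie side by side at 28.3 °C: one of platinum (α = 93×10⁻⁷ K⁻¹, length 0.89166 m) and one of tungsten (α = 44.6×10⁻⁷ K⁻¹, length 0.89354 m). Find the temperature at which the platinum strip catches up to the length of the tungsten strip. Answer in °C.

L₁(1 + α₁ΔT) = L₂(1 + α₂ΔT) ⇒ ΔT = (L₂ − L₁)/(α₁L₁ − α₂L₂)
L₂ − L₁ = 0.89354 − 0.89166 = 1.88×10⁻³ m
α₁L₁ − α₂L₂ = 93×10⁻⁷×0.89166 − 44.6×10⁻⁷×0.89354 = 4.3072496×10⁻⁶ m/K
ΔT = 1.88×10⁻³ / 4.3072496×10⁻⁶ = 436.473 K
T = 28.3 + 436.473 = 464.773 °C

T = 464.8 °C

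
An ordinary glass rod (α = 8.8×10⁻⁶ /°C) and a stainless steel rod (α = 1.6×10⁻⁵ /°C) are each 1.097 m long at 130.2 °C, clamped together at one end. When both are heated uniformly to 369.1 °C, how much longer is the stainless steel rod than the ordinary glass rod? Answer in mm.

1.89 mm

ΔT = 238.9 K
ordinary glass: ΔL = 8.8×10⁻⁶ × 1.097 m × 238.9 = 2.3062×10⁻³ m = 2.3062 mm
stainless steel: ΔL = 1.6×10⁻⁵ × 1.097 m × 238.9 = 4.1932×10⁻³ m = 4.1932 mm
difference = 4.1932 − 2.3062 = 1.8870 mm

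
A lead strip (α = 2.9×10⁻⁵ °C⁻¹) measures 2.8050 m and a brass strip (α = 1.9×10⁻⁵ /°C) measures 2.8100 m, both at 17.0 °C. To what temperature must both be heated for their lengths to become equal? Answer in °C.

L₁(1 + α₁ΔT) = L₂(1 + α₂ΔT) ⇒ ΔT = (L₂ − L₁)/(α₁L₁ − α₂L₂)
L₂ − L₁ = 2.8100 − 2.8050 = 5.00×10⁻³ m
α₁L₁ − α₂L₂ = 2.9×10⁻⁵×2.8050 − 1.9×10⁻⁵×2.8100 = 2.7955×10⁻⁵ m/K
ΔT = 5.00×10⁻³ / 2.7955×10⁻⁵ = 178.859 K
T = 17.0 + 178.859 = 195.859 °C

T = 195.9 °C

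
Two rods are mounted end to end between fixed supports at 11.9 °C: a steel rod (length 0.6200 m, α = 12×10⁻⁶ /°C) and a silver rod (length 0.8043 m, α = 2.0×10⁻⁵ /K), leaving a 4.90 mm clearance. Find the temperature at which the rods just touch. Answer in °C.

Gap closes when ΔL₁ + ΔL₂ = 4.90 mm = 4.90×10⁻³ m
(α₁L₁ + α₂L₂)ΔT = g
α₁L₁ + α₂L₂ = 12×10⁻⁶×0.6200 + 2.0×10⁻⁵×0.8043 = 2.3526×10⁻⁵ m/K
ΔT = 4.90×10⁻³ / 2.3526×10⁻⁵ = 208.28 K
T = 11.9 + 208.28 = 220.18 °C

T = 220 °C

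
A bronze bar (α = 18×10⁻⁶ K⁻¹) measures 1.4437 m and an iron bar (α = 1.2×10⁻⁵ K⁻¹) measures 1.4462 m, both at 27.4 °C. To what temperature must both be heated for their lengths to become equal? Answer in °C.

T = 317.0 °C

Equal length when α₁L₁ΔT − α₂L₂ΔT = L₂ − L₁ = 2.50×10⁻³ m
α₁L₁ = 2.59866×10⁻⁵, α₂L₂ = 1.73544×10⁻⁵ → Δ(αL) = 8.6322×10⁻⁶ m/K
ΔT = 2.50×10⁻³ / 8.6322×10⁻⁶ = 289.613 K, so T = 27.4 + 289.613 = 317.013 °C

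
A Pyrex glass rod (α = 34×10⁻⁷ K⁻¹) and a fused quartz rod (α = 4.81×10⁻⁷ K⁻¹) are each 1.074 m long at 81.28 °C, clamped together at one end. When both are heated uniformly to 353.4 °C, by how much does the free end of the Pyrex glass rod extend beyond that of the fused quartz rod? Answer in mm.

0.853 mm

ΔT = 272.12 K
Pyrex glass: ΔL = 34×10⁻⁷ × 1.074 m × 272.12 = 9.9367×10⁻⁴ m = 0.99367 mm
fused quartz: ΔL = 4.81×10⁻⁷ × 1.074 m × 272.12 = 1.4058×10⁻⁴ m = 0.14058 mm
difference = 0.99367 − 0.14058 = 0.85309 mm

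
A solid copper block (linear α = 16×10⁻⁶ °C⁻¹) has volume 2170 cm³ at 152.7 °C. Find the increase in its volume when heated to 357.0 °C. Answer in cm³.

ΔV = 21.3 cm³

Isotropic solid: β ≈ 3α = 4.8×10⁻⁵ /K; ΔT = 204.3 K
ΔV = 3αV₀ΔT = 3(16×10⁻⁶)(2170)(204.3) = 21.3 cm³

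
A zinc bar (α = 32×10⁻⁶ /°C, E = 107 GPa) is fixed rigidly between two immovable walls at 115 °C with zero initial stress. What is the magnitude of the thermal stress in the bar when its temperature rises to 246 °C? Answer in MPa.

Fully constrained: the free strain ε = αΔT is blocked, so σ = Eε = EαΔT.
|ΔT| = 131 K
σ = 107×10⁹ × 32×10⁻⁶ × 131 = 4.49×10⁸ Pa

σ = 449 MPa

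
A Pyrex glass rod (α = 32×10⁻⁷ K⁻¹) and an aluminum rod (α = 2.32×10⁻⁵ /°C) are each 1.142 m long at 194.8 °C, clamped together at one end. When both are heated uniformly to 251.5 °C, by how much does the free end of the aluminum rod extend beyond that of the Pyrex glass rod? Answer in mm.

ΔT = 56.7 K
Pyrex glass: ΔL = 32×10⁻⁷ × 1.142 m × 56.7 = 2.0720×10⁻⁴ m = 0.20720 mm
aluminum: ΔL = 2.32×10⁻⁵ × 1.142 m × 56.7 = 1.5022×10⁻³ m = 1.5022 mm
difference = 1.5022 − 0.20720 = 1.2950 mm

1.30 mm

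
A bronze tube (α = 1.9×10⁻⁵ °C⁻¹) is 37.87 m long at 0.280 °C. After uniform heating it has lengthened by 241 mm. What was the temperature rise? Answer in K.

ΔT = 335 K

ΔL = αL₀ΔT ⇒ ΔT = ΔL / (αL₀)
ΔT = 241×10⁻³ m / (1.9×10⁻⁵ × 37.87 m) = 334.94 K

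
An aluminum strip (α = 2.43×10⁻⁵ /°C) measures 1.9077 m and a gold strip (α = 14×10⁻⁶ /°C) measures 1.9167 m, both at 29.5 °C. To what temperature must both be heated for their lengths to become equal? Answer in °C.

T = 490.5 °C

L₁(1 + α₁ΔT) = L₂(1 + α₂ΔT) ⇒ ΔT = (L₂ − L₁)/(α₁L₁ − α₂L₂)
L₂ − L₁ = 1.9167 − 1.9077 = 9.00×10⁻³ m
α₁L₁ − α₂L₂ = 2.43×10⁻⁵×1.9077 − 14×10⁻⁶×1.9167 = 1.952331×10⁻⁵ m/K
ΔT = 9.00×10⁻³ / 1.952331×10⁻⁵ = 460.987 K
T = 29.5 + 460.987 = 490.487 °C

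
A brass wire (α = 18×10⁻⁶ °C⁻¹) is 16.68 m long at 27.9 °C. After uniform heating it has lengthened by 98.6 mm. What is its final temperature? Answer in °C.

ΔL = αL₀ΔT ⇒ ΔT = ΔL / (αL₀)
ΔT = 98.6×10⁻³ m / (18×10⁻⁶ × 16.68 m) = 328.40 K
T = 27.9 + 328.40 = 356.30 °C

T = 356 °C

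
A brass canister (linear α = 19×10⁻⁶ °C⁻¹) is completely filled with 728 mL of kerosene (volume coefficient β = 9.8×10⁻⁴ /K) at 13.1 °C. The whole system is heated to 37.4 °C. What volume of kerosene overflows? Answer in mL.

16.3 mL

The canister also expands: β_container ≈ 3α = 5.7×10⁻⁵ /K
Net overflow = V₀(β_liq − 3α_cont)ΔT
β − 3α = 9.80×10⁻⁴ − 5.7×10⁻⁵ = 9.23×10⁻⁴ /K; ΔT = 24.3 K
ΔV = 728 × 9.23×10⁻⁴ × 24.3 = 16.3 mL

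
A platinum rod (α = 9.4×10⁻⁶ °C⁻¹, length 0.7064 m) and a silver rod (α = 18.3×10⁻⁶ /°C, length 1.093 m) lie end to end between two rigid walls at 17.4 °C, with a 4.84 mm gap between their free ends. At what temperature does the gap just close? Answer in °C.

α₁L₁ = 6.64016×10⁻⁶ m/K, α₂L₂ = 2.00019×10⁻⁵ m/K → total 2.664206×10⁻⁵ m/K
ΔT = g/(α₁L₁+α₂L₂) = 4.84×10⁻³ / 2.664206×10⁻⁵ = 181.67 K
T = 17.4 + 181.67 = 199.07 °C

T = 199 °C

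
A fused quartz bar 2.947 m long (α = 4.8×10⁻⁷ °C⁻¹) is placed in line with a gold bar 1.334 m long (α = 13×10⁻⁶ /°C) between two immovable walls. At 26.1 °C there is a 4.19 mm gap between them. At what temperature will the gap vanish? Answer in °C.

α₁L₁ = 1.41456×10⁻⁶ m/K, α₂L₂ = 1.7342×10⁻⁵ m/K → total 1.875656×10⁻⁵ m/K
ΔT = g/(α₁L₁+α₂L₂) = 4.19×10⁻³ / 1.875656×10⁻⁵ = 223.39 K
T = 26.1 + 223.39 = 249.49 °C

T = 249 °C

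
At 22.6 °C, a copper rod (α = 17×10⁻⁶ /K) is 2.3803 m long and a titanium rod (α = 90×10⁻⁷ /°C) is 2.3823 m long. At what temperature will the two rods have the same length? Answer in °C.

T = 127.7 °C

L₁(1 + α₁ΔT) = L₂(1 + α₂ΔT) ⇒ ΔT = (L₂ − L₁)/(α₁L₁ − α₂L₂)
L₂ − L₁ = 2.3823 − 2.3803 = 2.00×10⁻³ m
α₁L₁ − α₂L₂ = 17×10⁻⁶×2.3803 − 90×10⁻⁷×2.3823 = 1.90244×10⁻⁵ m/K
ΔT = 2.00×10⁻³ / 1.90244×10⁻⁵ = 105.128 K
T = 22.6 + 105.128 = 127.728 °C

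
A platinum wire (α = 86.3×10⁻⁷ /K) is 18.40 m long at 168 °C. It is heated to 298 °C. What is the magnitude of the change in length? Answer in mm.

ΔL = 20.6 mm

|ΔT| = |298 − 168| = 130 K
ΔL = αL₀ΔT = (86.3×10⁻⁷)(18.40)(130) = 2.06×10⁻² m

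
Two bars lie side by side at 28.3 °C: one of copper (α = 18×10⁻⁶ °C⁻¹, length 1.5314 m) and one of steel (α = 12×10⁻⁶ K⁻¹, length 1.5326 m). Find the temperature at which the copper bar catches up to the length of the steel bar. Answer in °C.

T = 159.1 °C

L₁(1 + α₁ΔT) = L₂(1 + α₂ΔT) ⇒ ΔT = (L₂ − L₁)/(α₁L₁ − α₂L₂)
L₂ − L₁ = 1.5326 − 1.5314 = 1.20×10⁻³ m
α₁L₁ − α₂L₂ = 18×10⁻⁶×1.5314 − 12×10⁻⁶×1.5326 = 9.174×10⁻⁶ m/K
ΔT = 1.20×10⁻³ / 9.174×10⁻⁶ = 130.804 K
T = 28.3 + 130.804 = 159.104 °C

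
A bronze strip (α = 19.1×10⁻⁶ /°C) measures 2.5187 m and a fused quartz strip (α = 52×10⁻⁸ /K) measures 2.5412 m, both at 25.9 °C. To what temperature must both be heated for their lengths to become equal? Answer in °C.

T = 506.8 °C

L₁(1 + α₁ΔT) = L₂(1 + α₂ΔT) ⇒ ΔT = (L₂ − L₁)/(α₁L₁ − α₂L₂)
L₂ − L₁ = 2.5412 − 2.5187 = 2.25×10⁻² m
α₁L₁ − α₂L₂ = 19.1×10⁻⁶×2.5187 − 52×10⁻⁸×2.5412 = 4.6785746×10⁻⁵ m/K
ΔT = 2.25×10⁻² / 4.6785746×10⁻⁵ = 480.916 K
T = 25.9 + 480.916 = 506.816 °C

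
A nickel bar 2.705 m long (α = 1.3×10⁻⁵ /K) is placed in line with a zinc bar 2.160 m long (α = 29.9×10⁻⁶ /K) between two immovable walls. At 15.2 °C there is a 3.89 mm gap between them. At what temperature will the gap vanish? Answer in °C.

T = 54.2 °C

Gap closes when ΔL₁ + ΔL₂ = 3.89 mm = 3.89×10⁻³ m
(α₁L₁ + α₂L₂)ΔT = g
α₁L₁ + α₂L₂ = 1.3×10⁻⁵×2.705 + 29.9×10⁻⁶×2.160 = 9.9749×10⁻⁵ m/K
ΔT = 3.89×10⁻³ / 9.9749×10⁻⁵ = 38.998 K
T = 15.2 + 38.998 = 54.198 °C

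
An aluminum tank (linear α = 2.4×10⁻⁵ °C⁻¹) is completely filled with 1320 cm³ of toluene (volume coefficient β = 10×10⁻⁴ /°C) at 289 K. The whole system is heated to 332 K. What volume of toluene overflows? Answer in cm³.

The tank also expands: β_container ≈ 3α = 7.2×10⁻⁵ /K
Net overflow = V₀(β_liq − 3α_cont)ΔT
β − 3α = 1.00×10⁻³ − 7.2×10⁻⁵ = 9.28×10⁻⁴ /K; ΔT = 43 K
ΔV = 1320 × 9.28×10⁻⁴ × 43 = 52.7 cm³

52.7 cm³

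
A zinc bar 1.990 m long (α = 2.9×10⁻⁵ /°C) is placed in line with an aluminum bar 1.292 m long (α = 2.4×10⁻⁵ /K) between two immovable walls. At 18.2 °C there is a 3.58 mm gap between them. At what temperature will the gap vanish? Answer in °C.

T = 58.6 °C

Gap closes when ΔL₁ + ΔL₂ = 3.58 mm = 3.58×10⁻³ m
(α₁L₁ + α₂L₂)ΔT = g
α₁L₁ + α₂L₂ = 2.9×10⁻⁵×1.990 + 2.4×10⁻⁵×1.292 = 8.8718×10⁻⁵ m/K
ΔT = 3.58×10⁻³ / 8.8718×10⁻⁵ = 40.353 K
T = 18.2 + 40.353 = 58.553 °C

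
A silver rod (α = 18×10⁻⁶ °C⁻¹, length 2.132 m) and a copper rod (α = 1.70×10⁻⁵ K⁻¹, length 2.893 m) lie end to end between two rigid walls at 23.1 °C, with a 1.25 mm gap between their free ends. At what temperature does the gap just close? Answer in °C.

T = 37.4 °C

α₁L₁ = 3.8376×10⁻⁵ m/K, α₂L₂ = 4.9181×10⁻⁵ m/K → total 8.7557×10⁻⁵ m/K
ΔT = g/(α₁L₁+α₂L₂) = 1.25×10⁻³ / 8.7557×10⁻⁵ = 14.276 K
T = 23.1 + 14.276 = 37.376 °C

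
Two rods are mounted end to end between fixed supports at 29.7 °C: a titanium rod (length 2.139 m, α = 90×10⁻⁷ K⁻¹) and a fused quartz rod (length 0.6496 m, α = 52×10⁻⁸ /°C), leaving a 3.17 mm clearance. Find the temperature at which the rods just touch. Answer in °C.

Gap closes when ΔL₁ + ΔL₂ = 3.17 mm = 3.17×10⁻³ m
(α₁L₁ + α₂L₂)ΔT = g
α₁L₁ + α₂L₂ = 90×10⁻⁷×2.139 + 52×10⁻⁸×0.6496 = 1.9588792×10⁻⁵ m/K
ΔT = 3.17×10⁻³ / 1.9588792×10⁻⁵ = 161.83 K
T = 29.7 + 161.83 = 191.53 °C

T = 192 °C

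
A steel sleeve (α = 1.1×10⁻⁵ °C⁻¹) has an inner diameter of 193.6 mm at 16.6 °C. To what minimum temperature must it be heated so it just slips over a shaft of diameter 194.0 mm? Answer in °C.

T = 204 °C

Required Δd = 194.0 − 193.6 = 0.4 mm
Δd = αd₀ΔT ⇒ ΔT = Δd/(αd₀) = 0.4 / (1.1×10⁻⁵ × 193.6) = 187.83 K
T_min = 16.6 + 187.83 = 204.43 °C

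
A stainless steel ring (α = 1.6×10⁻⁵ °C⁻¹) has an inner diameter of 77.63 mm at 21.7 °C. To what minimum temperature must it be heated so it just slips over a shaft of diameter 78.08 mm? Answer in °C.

T = 384 °C

Required Δd = 78.08 − 77.63 = 0.45 mm
Δd = αd₀ΔT ⇒ ΔT = Δd/(αd₀) = 0.45 / (1.6×10⁻⁵ × 77.63) = 362.30 K
T_min = 21.7 + 362.30 = 384.00 °C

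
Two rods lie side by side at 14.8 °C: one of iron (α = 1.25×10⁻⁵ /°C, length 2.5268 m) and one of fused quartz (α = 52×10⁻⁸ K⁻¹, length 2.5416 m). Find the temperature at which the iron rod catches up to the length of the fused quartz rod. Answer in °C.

T = 503.8 °C

Equal length when α₁L₁ΔT − α₂L₂ΔT = L₂ − L₁ = 1.48×10⁻² m
α₁L₁ = 3.1585×10⁻⁵, α₂L₂ = 1.321632×10⁻⁶ → Δ(αL) = 3.0263368×10⁻⁵ m/K
ΔT = 1.48×10⁻² / 3.0263368×10⁻⁵ = 489.040 K, so T = 14.8 + 489.040 = 503.840 °C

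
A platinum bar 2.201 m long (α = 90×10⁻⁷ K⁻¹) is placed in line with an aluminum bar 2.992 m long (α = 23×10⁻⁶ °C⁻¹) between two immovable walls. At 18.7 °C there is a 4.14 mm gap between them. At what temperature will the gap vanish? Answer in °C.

Gap closes when ΔL₁ + ΔL₂ = 4.14 mm = 4.14×10⁻³ m
(α₁L₁ + α₂L₂)ΔT = g
α₁L₁ + α₂L₂ = 90×10⁻⁷×2.201 + 23×10⁻⁶×2.992 = 8.8625×10⁻⁵ m/K
ΔT = 4.14×10⁻³ / 8.8625×10⁻⁵ = 46.714 K
T = 18.7 + 46.714 = 65.414 °C

T = 65.4 °C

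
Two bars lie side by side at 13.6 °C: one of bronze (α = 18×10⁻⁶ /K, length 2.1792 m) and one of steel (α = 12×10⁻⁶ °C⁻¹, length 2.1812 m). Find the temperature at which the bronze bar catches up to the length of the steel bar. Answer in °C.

T = 166.8 °C

Equal length when α₁L₁ΔT − α₂L₂ΔT = L₂ − L₁ = 2.00×10⁻³ m
α₁L₁ = 3.92256×10⁻⁵, α₂L₂ = 2.61744×10⁻⁵ → Δ(αL) = 1.30512×10⁻⁵ m/K
ΔT = 2.00×10⁻³ / 1.30512×10⁻⁵ = 153.243 K, so T = 13.6 + 153.243 = 166.843 °C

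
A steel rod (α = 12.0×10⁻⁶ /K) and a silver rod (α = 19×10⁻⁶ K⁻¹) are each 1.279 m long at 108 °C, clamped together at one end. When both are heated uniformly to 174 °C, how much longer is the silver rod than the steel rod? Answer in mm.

ΔT = 66 K
steel: ΔL = 12.0×10⁻⁶ × 1.279 m × 66 = 1.0130×10⁻³ m = 1.0130 mm
silver: ΔL = 19×10⁻⁶ × 1.279 m × 66 = 1.6039×10⁻³ m = 1.6039 mm
difference = 1.6039 − 1.0130 = 0.5909 mm

0.591 mm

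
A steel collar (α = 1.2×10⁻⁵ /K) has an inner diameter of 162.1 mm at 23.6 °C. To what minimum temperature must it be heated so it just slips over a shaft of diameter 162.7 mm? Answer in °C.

T = 332 °C

Required Δd = 162.7 − 162.1 = 0.6 mm
Δd = αd₀ΔT ⇒ ΔT = Δd/(αd₀) = 0.6 / (1.2×10⁻⁵ × 162.1) = 308.45 K
T_min = 23.6 + 308.45 = 332.05 °C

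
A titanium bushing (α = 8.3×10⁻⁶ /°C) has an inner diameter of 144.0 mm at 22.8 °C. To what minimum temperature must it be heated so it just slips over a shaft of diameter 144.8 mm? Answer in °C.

T = 692 °C

Required Δd = 144.8 − 144.0 = 0.8 mm
Δd = αd₀ΔT ⇒ ΔT = Δd/(αd₀) = 0.8 / (8.3×10⁻⁶ × 144.0) = 669.34 K
T_min = 22.8 + 669.34 = 692.14 °C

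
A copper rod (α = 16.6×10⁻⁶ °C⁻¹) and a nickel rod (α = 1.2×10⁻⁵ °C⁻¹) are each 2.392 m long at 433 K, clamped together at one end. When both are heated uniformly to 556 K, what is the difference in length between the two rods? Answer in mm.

ΔT = 123 K
copper: ΔL = 16.6×10⁻⁶ × 2.392 m × 123 = 4.8840×10⁻³ m = 4.8840 mm
nickel: ΔL = 1.2×10⁻⁵ × 2.392 m × 123 = 3.5306×10⁻³ m = 3.5306 mm
difference = 4.8840 − 3.5306 = 1.3534 mm

1.35 mm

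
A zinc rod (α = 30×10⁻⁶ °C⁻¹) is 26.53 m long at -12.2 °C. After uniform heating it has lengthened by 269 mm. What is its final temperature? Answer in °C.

T = 326 °C

ΔL = αL₀ΔT ⇒ ΔT = ΔL / (αL₀)
ΔT = 269×10⁻³ m / (30×10⁻⁶ × 26.53 m) = 337.98 K
T = -12.2 + 337.98 = 325.78 °C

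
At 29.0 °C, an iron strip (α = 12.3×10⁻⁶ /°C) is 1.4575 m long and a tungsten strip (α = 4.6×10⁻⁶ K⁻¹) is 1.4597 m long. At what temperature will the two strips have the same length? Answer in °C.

Equal length when α₁L₁ΔT − α₂L₂ΔT = L₂ − L₁ = 2.20×10⁻³ m
α₁L₁ = 1.792725×10⁻⁵, α₂L₂ = 6.71462×10⁻⁶ → Δ(αL) = 1.121263×10⁻⁵ m/K
ΔT = 2.20×10⁻³ / 1.121263×10⁻⁵ = 196.207 K, so T = 29.0 + 196.207 = 225.207 °C

T = 225.2 °C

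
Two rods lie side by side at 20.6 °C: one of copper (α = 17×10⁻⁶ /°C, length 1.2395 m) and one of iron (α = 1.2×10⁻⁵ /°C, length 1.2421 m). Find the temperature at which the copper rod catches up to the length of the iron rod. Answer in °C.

T = 442.2 °C

L₁(1 + α₁ΔT) = L₂(1 + α₂ΔT) ⇒ ΔT = (L₂ − L₁)/(α₁L₁ − α₂L₂)
L₂ − L₁ = 1.2421 − 1.2395 = 2.60×10⁻³ m
α₁L₁ − α₂L₂ = 17×10⁻⁶×1.2395 − 1.2×10⁻⁵×1.2421 = 6.1663×10⁻⁶ m/K
ΔT = 2.60×10⁻³ / 6.1663×10⁻⁶ = 421.647 K
T = 20.6 + 421.647 = 442.247 °C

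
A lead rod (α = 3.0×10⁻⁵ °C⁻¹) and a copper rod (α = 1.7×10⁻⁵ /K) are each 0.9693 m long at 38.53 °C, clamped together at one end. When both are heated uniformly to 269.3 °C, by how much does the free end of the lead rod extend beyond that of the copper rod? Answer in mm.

2.91 mm

ΔT = 230.77 K
lead: ΔL = 3.0×10⁻⁵ × 0.9693 m × 230.77 = 6.7106×10⁻³ m = 6.7106 mm
copper: ΔL = 1.7×10⁻⁵ × 0.9693 m × 230.77 = 3.8027×10⁻³ m = 3.8027 mm
difference = 6.7106 − 3.8027 = 2.9079 mm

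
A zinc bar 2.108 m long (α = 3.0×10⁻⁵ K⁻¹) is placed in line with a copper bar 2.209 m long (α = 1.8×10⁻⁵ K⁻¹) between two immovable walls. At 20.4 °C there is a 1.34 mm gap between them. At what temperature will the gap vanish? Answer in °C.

Gap closes when ΔL₁ + ΔL₂ = 1.34 mm = 1.34×10⁻³ m
(α₁L₁ + α₂L₂)ΔT = g
α₁L₁ + α₂L₂ = 3.0×10⁻⁵×2.108 + 1.8×10⁻⁵×2.209 = 1.03002×10⁻⁴ m/K
ΔT = 1.34×10⁻³ / 1.03002×10⁻⁴ = 13.009 K
T = 20.4 + 13.009 = 33.409 °C

T = 33.4 °C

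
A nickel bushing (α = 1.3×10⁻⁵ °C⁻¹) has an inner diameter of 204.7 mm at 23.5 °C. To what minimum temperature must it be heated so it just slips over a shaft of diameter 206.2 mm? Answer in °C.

Required Δd = 206.2 − 204.7 = 1.5 mm
Δd = αd₀ΔT ⇒ ΔT = Δd/(αd₀) = 1.5 / (1.3×10⁻⁵ × 204.7) = 563.68 K
T_min = 23.5 + 563.68 = 587.18 °C

T = 587 °C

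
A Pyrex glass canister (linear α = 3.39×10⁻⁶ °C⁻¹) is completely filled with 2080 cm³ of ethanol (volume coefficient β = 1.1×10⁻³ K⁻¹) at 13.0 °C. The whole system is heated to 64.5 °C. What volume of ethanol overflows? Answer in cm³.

117 cm³

The canister also expands: β_container ≈ 3α = 1.017×10⁻⁵ /K
Net overflow = V₀(β_liq − 3α_cont)ΔT
β − 3α = 1.10×10⁻³ − 1.017×10⁻⁵ = 1.08983×10⁻³ /K; ΔT = 51.5 K
ΔV = 2080 × 1.08983×10⁻³ × 51.5 = 117 cm³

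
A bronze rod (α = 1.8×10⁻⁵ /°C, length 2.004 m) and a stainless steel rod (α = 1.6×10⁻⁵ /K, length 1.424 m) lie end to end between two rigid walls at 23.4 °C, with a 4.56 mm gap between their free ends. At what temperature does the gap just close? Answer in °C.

T = 101 °C

Gap closes when ΔL₁ + ΔL₂ = 4.56 mm = 4.56×10⁻³ m
(α₁L₁ + α₂L₂)ΔT = g
α₁L₁ + α₂L₂ = 1.8×10⁻⁵×2.004 + 1.6×10⁻⁵×1.424 = 5.8856×10⁻⁵ m/K
ΔT = 4.56×10⁻³ / 5.8856×10⁻⁵ = 77.48 K
T = 23.4 + 77.48 = 100.88 °C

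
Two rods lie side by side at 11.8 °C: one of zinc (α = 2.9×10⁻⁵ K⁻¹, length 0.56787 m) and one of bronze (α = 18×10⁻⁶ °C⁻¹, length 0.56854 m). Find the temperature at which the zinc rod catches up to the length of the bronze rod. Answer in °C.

L₁(1 + α₁ΔT) = L₂(1 + α₂ΔT) ⇒ ΔT = (L₂ − L₁)/(α₁L₁ − α₂L₂)
L₂ − L₁ = 0.56854 − 0.56787 = 6.70×10⁻⁴ m
α₁L₁ − α₂L₂ = 2.9×10⁻⁵×0.56787 − 18×10⁻⁶×0.56854 = 6.23451×10⁻⁶ m/K
ΔT = 6.70×10⁻⁴ / 6.23451×10⁻⁶ = 107.466 K
T = 11.8 + 107.466 = 119.266 °C

T = 119.3 °C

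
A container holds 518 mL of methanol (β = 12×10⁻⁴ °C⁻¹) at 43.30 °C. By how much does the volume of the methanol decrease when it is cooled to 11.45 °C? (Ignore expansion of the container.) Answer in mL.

|ΔT| = |11.45 − 43.30| = 31.85 K
ΔV = βV₀ΔT = (12×10⁻⁴)(518)(31.85) = 19.8 mL

ΔV = 19.8 mL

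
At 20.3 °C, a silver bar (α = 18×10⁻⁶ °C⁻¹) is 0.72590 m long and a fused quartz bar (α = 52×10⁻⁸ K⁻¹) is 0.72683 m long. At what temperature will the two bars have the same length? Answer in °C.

L₁(1 + α₁ΔT) = L₂(1 + α₂ΔT) ⇒ ΔT = (L₂ − L₁)/(α₁L₁ − α₂L₂)
L₂ − L₁ = 0.72683 − 0.72590 = 9.30×10⁻⁴ m
α₁L₁ − α₂L₂ = 18×10⁻⁶×0.72590 − 52×10⁻⁸×0.72683 = 1.26882484×10⁻⁵ m/K
ΔT = 9.30×10⁻⁴ / 1.26882484×10⁻⁵ = 73.2962 K
T = 20.3 + 73.2962 = 93.5962 °C

T = 93.60 °C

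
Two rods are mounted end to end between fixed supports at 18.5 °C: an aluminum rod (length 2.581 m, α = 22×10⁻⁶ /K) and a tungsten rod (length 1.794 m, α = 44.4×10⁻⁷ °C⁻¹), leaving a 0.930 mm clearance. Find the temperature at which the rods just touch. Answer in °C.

T = 32.9 °C

α₁L₁ = 5.6782×10⁻⁵ m/K, α₂L₂ = 7.96536×10⁻⁶ m/K → total 6.474736×10⁻⁵ m/K
ΔT = g/(α₁L₁+α₂L₂) = 9.30×10⁻⁴ / 6.474736×10⁻⁵ = 14.364 K
T = 18.5 + 14.364 = 32.864 °C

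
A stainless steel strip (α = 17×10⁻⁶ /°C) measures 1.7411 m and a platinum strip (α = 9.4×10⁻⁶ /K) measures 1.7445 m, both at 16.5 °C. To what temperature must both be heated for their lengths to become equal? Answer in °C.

Equal length when α₁L₁ΔT − α₂L₂ΔT = L₂ − L₁ = 3.40×10⁻³ m
α₁L₁ = 2.95987×10⁻⁵, α₂L₂ = 1.63983×10⁻⁵ → Δ(αL) = 1.32004×10⁻⁵ m/K
ΔT = 3.40×10⁻³ / 1.32004×10⁻⁵ = 257.568 K, so T = 16.5 + 257.568 = 274.068 °C

T = 274.1 °C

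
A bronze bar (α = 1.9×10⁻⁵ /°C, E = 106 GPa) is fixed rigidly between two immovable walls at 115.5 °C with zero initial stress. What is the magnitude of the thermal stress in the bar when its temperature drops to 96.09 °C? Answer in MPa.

Fully constrained: the free strain ε = αΔT is blocked, so σ = Eε = EαΔT.
|ΔT| = 19.41 K
σ = 106×10⁹ × 1.9×10⁻⁵ × 19.41 = 3.91×10⁷ Pa

σ = 39.1 MPa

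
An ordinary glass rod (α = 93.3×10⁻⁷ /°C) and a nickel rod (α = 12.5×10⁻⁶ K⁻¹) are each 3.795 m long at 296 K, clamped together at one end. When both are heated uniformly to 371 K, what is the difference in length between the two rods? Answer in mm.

ΔT = 75 K
ordinary glass: ΔL = 93.3×10⁻⁷ × 3.795 m × 75 = 2.6556×10⁻³ m = 2.6556 mm
nickel: ΔL = 12.5×10⁻⁶ × 3.795 m × 75 = 3.5578×10⁻³ m = 3.5578 mm
difference = 3.5578 − 2.6556 = 0.9022 mm

0.902 mm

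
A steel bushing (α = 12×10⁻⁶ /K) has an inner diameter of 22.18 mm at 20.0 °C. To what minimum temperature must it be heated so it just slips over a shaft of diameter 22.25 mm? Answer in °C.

T = 283 °C

Required Δd = 22.25 − 22.18 = 0.07 mm
Δd = αd₀ΔT ⇒ ΔT = Δd/(αd₀) = 0.07 / (12×10⁻⁶ × 22.18) = 263.00 K
T_min = 20.0 + 263.00 = 283.00 °C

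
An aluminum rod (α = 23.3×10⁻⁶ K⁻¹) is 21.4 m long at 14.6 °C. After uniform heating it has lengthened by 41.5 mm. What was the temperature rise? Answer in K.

ΔT = 83.2 K

ΔL = αL₀ΔT ⇒ ΔT = ΔL / (αL₀)
ΔT = 41.5×10⁻³ m / (23.3×10⁻⁶ × 21.4 m) = 83.230 K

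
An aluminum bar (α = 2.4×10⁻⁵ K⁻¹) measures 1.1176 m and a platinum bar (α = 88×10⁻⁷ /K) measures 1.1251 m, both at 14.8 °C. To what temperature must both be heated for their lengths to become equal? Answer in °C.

T = 458.0 °C

Equal length when α₁L₁ΔT − α₂L₂ΔT = L₂ − L₁ = 7.50×10⁻³ m
α₁L₁ = 2.68224×10⁻⁵, α₂L₂ = 9.90088×10⁻⁶ → Δ(αL) = 1.692152×10⁻⁵ m/K
ΔT = 7.50×10⁻³ / 1.692152×10⁻⁵ = 443.223 K, so T = 14.8 + 443.223 = 458.023 °C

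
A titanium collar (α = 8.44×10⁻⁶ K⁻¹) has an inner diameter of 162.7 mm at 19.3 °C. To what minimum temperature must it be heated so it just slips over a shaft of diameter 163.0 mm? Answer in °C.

Required Δd = 163.0 − 162.7 = 0.3 mm
Δd = αd₀ΔT ⇒ ΔT = Δd/(αd₀) = 0.3 / (8.44×10⁻⁶ × 162.7) = 218.47 K
T_min = 19.3 + 218.47 = 237.77 °C

T = 238 °C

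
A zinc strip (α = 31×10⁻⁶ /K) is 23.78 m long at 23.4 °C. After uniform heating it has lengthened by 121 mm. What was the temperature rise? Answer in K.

ΔL = αL₀ΔT ⇒ ΔT = ΔL / (αL₀)
ΔT = 121×10⁻³ m / (31×10⁻⁶ × 23.78 m) = 164.14 K

ΔT = 164 K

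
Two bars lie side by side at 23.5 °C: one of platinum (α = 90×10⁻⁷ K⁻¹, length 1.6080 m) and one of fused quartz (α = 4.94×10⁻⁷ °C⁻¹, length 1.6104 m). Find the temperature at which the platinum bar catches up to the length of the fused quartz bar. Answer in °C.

Equal length when α₁L₁ΔT − α₂L₂ΔT = L₂ − L₁ = 2.40×10⁻³ m
α₁L₁ = 1.4472×10⁻⁵, α₂L₂ = 7.955376×10⁻⁷ → Δ(αL) = 1.36764624×10⁻⁵ m/K
ΔT = 2.40×10⁻³ / 1.36764624×10⁻⁵ = 175.484 K, so T = 23.5 + 175.484 = 198.984 °C

T = 199.0 °C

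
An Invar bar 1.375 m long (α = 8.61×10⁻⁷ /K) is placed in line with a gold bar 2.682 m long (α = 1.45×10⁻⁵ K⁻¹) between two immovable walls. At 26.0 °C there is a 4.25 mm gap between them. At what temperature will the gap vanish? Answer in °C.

T = 132 °C

Gap closes when ΔL₁ + ΔL₂ = 4.25 mm = 4.25×10⁻³ m
(α₁L₁ + α₂L₂)ΔT = g
α₁L₁ + α₂L₂ = 8.61×10⁻⁷×1.375 + 1.45×10⁻⁵×2.682 = 4.0072875×10⁻⁵ m/K
ΔT = 4.25×10⁻³ / 4.0072875×10⁻⁵ = 106.06 K
T = 26.0 + 106.06 = 132.06 °C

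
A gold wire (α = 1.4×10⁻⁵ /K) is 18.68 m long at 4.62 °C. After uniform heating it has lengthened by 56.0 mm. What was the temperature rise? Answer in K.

ΔT = 214 K

ΔL = αL₀ΔT ⇒ ΔT = ΔL / (αL₀)
ΔT = 56.0×10⁻³ m / (1.4×10⁻⁵ × 18.68 m) = 214.13 K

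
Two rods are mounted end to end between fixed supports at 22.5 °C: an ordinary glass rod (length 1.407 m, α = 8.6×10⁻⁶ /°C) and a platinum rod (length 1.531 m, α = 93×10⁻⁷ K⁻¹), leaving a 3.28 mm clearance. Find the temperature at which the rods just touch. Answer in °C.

Gap closes when ΔL₁ + ΔL₂ = 3.28 mm = 3.28×10⁻³ m
(α₁L₁ + α₂L₂)ΔT = g
α₁L₁ + α₂L₂ = 8.6×10⁻⁶×1.407 + 93×10⁻⁷×1.531 = 2.63385×10⁻⁵ m/K
ΔT = 3.28×10⁻³ / 2.63385×10⁻⁵ = 124.53 K
T = 22.5 + 124.53 = 147.03 °C

T = 147 °C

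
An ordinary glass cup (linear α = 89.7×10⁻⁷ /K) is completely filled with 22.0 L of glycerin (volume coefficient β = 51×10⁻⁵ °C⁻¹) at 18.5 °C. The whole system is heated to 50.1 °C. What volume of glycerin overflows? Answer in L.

0.336 L

The cup also expands: β_container ≈ 3α = 2.691×10⁻⁵ /K
Net overflow = V₀(β_liq − 3α_cont)ΔT
β − 3α = 5.10×10⁻⁴ − 2.691×10⁻⁵ = 4.8309×10⁻⁴ /K; ΔT = 31.6 K
ΔV = 22.0 × 4.8309×10⁻⁴ × 31.6 = 0.336 L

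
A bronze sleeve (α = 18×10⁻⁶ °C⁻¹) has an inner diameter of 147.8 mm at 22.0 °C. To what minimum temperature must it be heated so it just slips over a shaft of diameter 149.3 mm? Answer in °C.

T = 586 °C

Required Δd = 149.3 − 147.8 = 1.5 mm
Δd = αd₀ΔT ⇒ ΔT = Δd/(αd₀) = 1.5 / (18×10⁻⁶ × 147.8) = 563.82 K
T_min = 22.0 + 563.82 = 585.82 °C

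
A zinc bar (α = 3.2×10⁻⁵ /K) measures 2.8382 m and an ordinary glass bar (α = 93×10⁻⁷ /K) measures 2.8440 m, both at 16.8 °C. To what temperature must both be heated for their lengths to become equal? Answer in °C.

Equal length when α₁L₁ΔT − α₂L₂ΔT = L₂ − L₁ = 5.80×10⁻³ m
α₁L₁ = 9.08224×10⁻⁵, α₂L₂ = 2.64492×10⁻⁵ → Δ(αL) = 6.43732×10⁻⁵ m/K
ΔT = 5.80×10⁻³ / 6.43732×10⁻⁵ = 90.100 K, so T = 16.8 + 90.100 = 106.900 °C

T = 106.9 °C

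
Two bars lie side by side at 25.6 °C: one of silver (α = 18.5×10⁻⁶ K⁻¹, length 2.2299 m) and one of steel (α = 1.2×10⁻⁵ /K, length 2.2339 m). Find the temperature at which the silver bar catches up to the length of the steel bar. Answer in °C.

T = 302.5 °C

Equal length when α₁L₁ΔT − α₂L₂ΔT = L₂ − L₁ = 4.00×10⁻³ m
α₁L₁ = 4.125315×10⁻⁵, α₂L₂ = 2.68068×10⁻⁵ → Δ(αL) = 1.444635×10⁻⁵ m/K
ΔT = 4.00×10⁻³ / 1.444635×10⁻⁵ = 276.887 K, so T = 25.6 + 276.887 = 302.487 °C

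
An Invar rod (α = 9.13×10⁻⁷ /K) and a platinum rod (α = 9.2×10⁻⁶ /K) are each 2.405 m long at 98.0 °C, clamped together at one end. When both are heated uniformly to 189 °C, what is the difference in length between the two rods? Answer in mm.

ΔT = 91.0 K
Invar: ΔL = 9.13×10⁻⁷ × 2.405 m × 91.0 = 1.9981×10⁻⁴ m = 0.19981 mm
platinum: ΔL = 9.2×10⁻⁶ × 2.405 m × 91.0 = 2.0135×10⁻³ m = 2.0135 mm
difference = 2.0135 − 0.19981 = 1.81369 mm

1.81 mm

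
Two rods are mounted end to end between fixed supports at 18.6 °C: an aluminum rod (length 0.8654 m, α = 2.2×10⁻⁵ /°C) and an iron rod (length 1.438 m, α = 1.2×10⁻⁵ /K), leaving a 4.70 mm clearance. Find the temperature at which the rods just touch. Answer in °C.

α₁L₁ = 1.90388×10⁻⁵ m/K, α₂L₂ = 1.7256×10⁻⁵ m/K → total 3.62948×10⁻⁵ m/K
ΔT = g/(α₁L₁+α₂L₂) = 4.70×10⁻³ / 3.62948×10⁻⁵ = 129.50 K
T = 18.6 + 129.50 = 148.10 °C

T = 148 °C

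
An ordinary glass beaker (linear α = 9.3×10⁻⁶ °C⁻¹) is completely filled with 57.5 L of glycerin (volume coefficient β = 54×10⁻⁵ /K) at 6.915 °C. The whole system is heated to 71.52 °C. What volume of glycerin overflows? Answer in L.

1.90 L

The beaker also expands: β_container ≈ 3α = 2.79×10⁻⁵ /K
Net overflow = V₀(β_liq − 3α_cont)ΔT
β − 3α = 5.40×10⁻⁴ − 2.79×10⁻⁵ = 5.121×10⁻⁴ /K; ΔT = 64.605 K
ΔV = 57.5 × 5.121×10⁻⁴ × 64.605 = 1.90 L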